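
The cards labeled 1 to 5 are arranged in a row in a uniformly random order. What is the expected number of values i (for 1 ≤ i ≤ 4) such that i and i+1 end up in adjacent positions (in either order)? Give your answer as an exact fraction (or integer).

8/5

For each i ∈ {1,…,4}, let Xᵢ = 1 if i and i+1 are adjacent. P(Xᵢ=1) = 2·(5−1)!/5! = 2/5.
By linearity, E[ΣXᵢ] = (4)·(2/5) = 8/5.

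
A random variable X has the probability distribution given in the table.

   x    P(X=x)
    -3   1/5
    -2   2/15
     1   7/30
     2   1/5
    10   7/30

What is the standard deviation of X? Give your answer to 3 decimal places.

4.721

E[X] = 21/10, E[X²] = 267/10
Var(X) = E[X²] − (E[X])² = 267/10 − 441/100 = 2229/100
SD(X) = √(2229/100) ≈ 4.721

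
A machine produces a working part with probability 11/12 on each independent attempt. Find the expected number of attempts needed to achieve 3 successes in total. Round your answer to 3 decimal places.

By linearity (sum of 3 independent geometric waits), E[trials] = 3/p = 3/(11/12) = 36/11.
≈ 3.273

3.273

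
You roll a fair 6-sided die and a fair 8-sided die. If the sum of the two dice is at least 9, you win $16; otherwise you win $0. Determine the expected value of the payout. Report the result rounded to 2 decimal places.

E[payout] = (9/16)·0 + (7/16)·16 = 7
≈ $7.00

$7.00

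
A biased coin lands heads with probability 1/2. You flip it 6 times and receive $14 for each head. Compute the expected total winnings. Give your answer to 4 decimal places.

E[#heads] = 6·1/2 = 3 (linearity over flips).
E[winnings] = 14·3 = 42.
≈ 42.0000

$42.0000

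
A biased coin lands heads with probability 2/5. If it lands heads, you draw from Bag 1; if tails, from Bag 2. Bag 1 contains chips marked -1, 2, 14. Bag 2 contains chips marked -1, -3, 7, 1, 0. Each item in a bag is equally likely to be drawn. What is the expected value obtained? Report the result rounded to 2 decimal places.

2.48

E[X | Bag 1] = (-1 + 2 + 14)/3 = 5
E[X | Bag 2] = (-1 − 3 + 7 + 1 + 0)/5 = 4/5
E[X] = (2/5)·5 + (3/5)·4/5 = 62/25 ≈ 2.48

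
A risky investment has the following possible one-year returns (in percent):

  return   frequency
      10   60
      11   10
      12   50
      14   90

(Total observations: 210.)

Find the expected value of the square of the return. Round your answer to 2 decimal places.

Total = 210, so P(return=10) = 60/210, etc.
E[X²] = (2/7)·100 + (1/21)·121 + (5/21)·144 + (3/7)·196
     = 3205/21 ≈ 152.62

152.62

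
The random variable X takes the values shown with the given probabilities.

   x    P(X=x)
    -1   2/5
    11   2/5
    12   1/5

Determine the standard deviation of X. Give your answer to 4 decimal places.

6.0531

E[X] = 32/5, E[X²] = 388/5
Var(X) = E[X²] − (E[X])² = 388/5 − 1024/25 = 916/25
SD(X) = √(916/25) ≈ 6.0531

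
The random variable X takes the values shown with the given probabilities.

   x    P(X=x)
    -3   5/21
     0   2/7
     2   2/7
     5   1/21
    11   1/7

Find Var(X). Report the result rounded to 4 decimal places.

18.9841

E[X] = (5/21)·(-3) + (2/7)·0 + (2/7)·2 + (1/21)·5 + (1/7)·11 = 5/3
E[X²] = (5/21)·9 + (2/7)·0 + (2/7)·4 + (1/21)·25 + (1/7)·121 = 457/21
Var(X) = 457/21 − (5/3)² = 1196/63 ≈ 18.9841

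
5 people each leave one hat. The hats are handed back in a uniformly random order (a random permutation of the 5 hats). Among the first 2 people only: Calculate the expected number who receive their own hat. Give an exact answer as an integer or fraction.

2/5

Let Xᵢ = 1 if person i gets their own hat. For each i, P(Xᵢ=1) = 1/5.
By linearity of expectation, E[X₁+…+X_2] = 2·(1/5) = 2/5.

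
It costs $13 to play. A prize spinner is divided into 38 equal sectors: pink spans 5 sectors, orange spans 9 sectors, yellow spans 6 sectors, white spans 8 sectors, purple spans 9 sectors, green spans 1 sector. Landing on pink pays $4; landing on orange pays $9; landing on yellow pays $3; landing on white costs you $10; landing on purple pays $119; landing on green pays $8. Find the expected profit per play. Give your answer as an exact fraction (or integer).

E[payout] = (5/38)·4 + (9/38)·9 + (6/38)·3 + (8/38)·(-10) + (9/38)·119 + (1/38)·8 = 559/19
Expected profit = 559/19 − 13 = 312/19

312/19 dollars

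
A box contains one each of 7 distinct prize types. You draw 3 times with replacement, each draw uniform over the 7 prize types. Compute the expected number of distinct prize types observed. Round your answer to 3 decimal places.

Let Xⱼ=1 if type j appears at least once. P(Xⱼ=1) = 1 − ((7−1)/7)^3 = 127/343.
E[#distinct] = 7·127/343 = 127/49.
≈ 2.592

2.592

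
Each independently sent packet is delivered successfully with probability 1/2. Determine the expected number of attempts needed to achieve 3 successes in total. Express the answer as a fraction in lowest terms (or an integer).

By linearity (sum of 3 independent geometric waits), E[trials] = 3/p = 3/(1/2) = 6.

6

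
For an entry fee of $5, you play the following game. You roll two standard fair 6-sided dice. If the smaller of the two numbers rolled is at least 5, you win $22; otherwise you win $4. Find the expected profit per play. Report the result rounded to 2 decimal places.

E[payout] = (8/9)·4 + (1/9)·22 = 6
Expected profit = 6 − 5 = 1 ≈ $1.00

$1.00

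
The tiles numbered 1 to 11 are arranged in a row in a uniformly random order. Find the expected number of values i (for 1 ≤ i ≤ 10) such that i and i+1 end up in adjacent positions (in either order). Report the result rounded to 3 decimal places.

1.818

For each i ∈ {1,…,10}, let Xᵢ = 1 if i and i+1 are adjacent. P(Xᵢ=1) = 2·(11−1)!/11! = 2/11.
By linearity, E[ΣXᵢ] = (10)·(2/11) = 20/11.
≈ 1.818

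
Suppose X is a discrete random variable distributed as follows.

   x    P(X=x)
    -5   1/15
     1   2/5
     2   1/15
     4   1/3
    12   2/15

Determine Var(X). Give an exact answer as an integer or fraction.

3836/225

E[X] = (1/15)·(-5) + (2/5)·1 + (1/15)·2 + (1/3)·4 + (2/15)·12 = 47/15
E[X²] = (1/15)·25 + (2/5)·1 + (1/15)·4 + (1/3)·16 + (2/15)·144 = 403/15
Var(X) = 403/15 − (47/15)² = 3836/225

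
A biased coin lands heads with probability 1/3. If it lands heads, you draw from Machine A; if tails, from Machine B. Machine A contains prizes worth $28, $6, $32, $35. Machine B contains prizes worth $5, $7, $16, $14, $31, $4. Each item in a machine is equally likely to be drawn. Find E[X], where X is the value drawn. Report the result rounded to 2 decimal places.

E[X | Machine A] = (28 + 6 + 32 + 35)/4 = 101/4
E[X | Machine B] = (5 + 7 + 16 + 14 + 31 + 4)/6 = 77/6
E[X] = (1/3)·101/4 + (2/3)·77/6 = 611/36 ≈ 16.97

$16.97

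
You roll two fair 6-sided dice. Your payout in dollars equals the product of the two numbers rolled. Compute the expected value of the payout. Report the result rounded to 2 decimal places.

$12.25

Distribution of the product of the two numbers rolled: 1 w.p. 1/36, 2 w.p. 1/18, 3 w.p. 1/18, 4 w.p. 1/12, 5 w.p. 1/18, 6 w.p. 1/9, …
E[payout] = (1/36)·1 + (1/18)·2 + (1/18)·3 + (1/12)·4 + (1/18)·5 + (1/9)·6 + (1/18)·8 + (1/36)·9 + (1/18)·10 + (1/9)·12 + (1/18)·15 + (1/36)·16 + (1/18)·18 + (1/18)·20 + (1/18)·24 + (1/36)·25 + (1/18)·30 + (1/36)·36 = 49/4
≈ $12.25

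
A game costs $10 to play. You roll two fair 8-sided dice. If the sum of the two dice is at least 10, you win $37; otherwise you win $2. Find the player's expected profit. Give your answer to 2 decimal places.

$7.31

E[payout] = (9/16)·2 + (7/16)·37 = 277/16
Expected profit = 277/16 − 10 = 117/16 ≈ $7.31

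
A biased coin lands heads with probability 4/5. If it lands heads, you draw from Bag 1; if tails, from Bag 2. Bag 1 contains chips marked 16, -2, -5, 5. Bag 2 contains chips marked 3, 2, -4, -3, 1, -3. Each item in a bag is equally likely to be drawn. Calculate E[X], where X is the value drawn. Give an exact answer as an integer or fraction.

8/3

E[X | Bag 1] = (16 − 2 − 5 + 5)/4 = 7/2
E[X | Bag 2] = (3 + 2 − 4 − 3 + 1 − 3)/6 = -2/3
E[X] = (4/5)·7/2 + (1/5)·(-2/3) = 8/3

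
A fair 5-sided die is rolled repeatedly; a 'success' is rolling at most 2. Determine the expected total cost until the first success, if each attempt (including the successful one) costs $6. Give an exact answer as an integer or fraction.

E[#attempts] = 1/p = 5/2; E[cost] = 6·5/2 = 15.

$15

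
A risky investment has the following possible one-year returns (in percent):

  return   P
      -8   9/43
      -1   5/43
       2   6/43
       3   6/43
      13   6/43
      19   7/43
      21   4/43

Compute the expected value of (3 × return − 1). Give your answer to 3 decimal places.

E[3x-1] = (9/43)·(-25) + (5/43)·(-4) + (6/43)·5 + (6/43)·8 + (6/43)·38 + (7/43)·56 + (4/43)·62
     = 701/43 ≈ 16.302

16.302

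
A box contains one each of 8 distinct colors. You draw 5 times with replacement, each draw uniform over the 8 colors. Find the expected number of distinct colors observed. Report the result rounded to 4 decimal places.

3.8967

Let Xⱼ=1 if type j appears at least once. P(Xⱼ=1) = 1 − ((8−1)/8)^5 = 15961/32768.
E[#distinct] = 8·15961/32768 = 15961/4096.
≈ 3.8967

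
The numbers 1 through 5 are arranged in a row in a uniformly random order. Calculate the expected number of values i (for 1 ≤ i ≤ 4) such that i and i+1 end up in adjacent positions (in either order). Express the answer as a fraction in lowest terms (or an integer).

8/5

For each i ∈ {1,…,4}, let Xᵢ = 1 if i and i+1 are adjacent. P(Xᵢ=1) = 2·(5−1)!/5! = 2/5.
By linearity, E[ΣXᵢ] = (4)·(2/5) = 8/5.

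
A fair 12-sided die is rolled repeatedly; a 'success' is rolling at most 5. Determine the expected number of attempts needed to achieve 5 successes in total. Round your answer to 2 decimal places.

By linearity (sum of 5 independent geometric waits), E[trials] = 5/p = 5/(5/12) = 12.
≈ 12.00

12.00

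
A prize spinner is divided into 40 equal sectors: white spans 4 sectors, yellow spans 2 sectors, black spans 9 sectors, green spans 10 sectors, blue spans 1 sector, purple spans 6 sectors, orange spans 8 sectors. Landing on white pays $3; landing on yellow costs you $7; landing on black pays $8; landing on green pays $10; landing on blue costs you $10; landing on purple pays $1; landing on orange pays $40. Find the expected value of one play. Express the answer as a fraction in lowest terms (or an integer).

243/20 dollars

E[payout] = (4/40)·3 + (2/40)·(-7) + (9/40)·8 + (10/40)·10 + (1/40)·(-10) + (6/40)·1 + (8/40)·40 = 243/20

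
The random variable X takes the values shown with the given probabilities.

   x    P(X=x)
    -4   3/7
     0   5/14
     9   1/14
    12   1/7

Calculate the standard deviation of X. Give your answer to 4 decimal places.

E[X] = 9/14, E[X²] = 465/14
Var(X) = E[X²] − (E[X])² = 465/14 − 81/196 = 6429/196
SD(X) = √(6429/196) ≈ 5.7272

5.7272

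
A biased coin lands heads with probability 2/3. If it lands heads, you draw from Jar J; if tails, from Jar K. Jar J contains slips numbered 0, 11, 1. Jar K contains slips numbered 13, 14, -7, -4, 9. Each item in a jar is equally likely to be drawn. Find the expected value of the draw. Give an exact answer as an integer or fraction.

13/3

E[X | Jar J] = (0 + 11 + 1)/3 = 4
E[X | Jar K] = (13 + 14 − 7 − 4 + 9)/5 = 5
E[X] = (2/3)·4 + (1/3)·5 = 13/3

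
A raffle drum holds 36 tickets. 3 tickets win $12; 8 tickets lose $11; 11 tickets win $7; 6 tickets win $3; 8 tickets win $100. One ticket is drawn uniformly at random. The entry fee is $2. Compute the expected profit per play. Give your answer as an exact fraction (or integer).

257/12 dollars

E[payout] = (3/36)·12 + (8/36)·(-11) + (11/36)·7 + (6/36)·3 + (8/36)·100 = 281/12
Expected profit = 281/12 − 2 = 257/12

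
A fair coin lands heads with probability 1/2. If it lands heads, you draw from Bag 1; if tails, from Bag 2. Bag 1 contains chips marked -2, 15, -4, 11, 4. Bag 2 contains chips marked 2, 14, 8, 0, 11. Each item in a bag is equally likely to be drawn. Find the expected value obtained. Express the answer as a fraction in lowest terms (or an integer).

E[X | Bag 1] = (-2 + 15 − 4 + 11 + 4)/5 = 24/5
E[X | Bag 2] = (2 + 14 + 8 + 0 + 11)/5 = 7
E[X] = (1/2)·24/5 + (1/2)·7 = 59/10

59/10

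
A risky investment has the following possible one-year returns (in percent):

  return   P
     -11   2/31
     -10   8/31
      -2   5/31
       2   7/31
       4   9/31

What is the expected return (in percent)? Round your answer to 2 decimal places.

E[X] = (2/31)·(-11) + (8/31)·(-10) + (5/31)·(-2) + (7/31)·2 + (9/31)·4
     = -2 ≈ -2.00

-2.00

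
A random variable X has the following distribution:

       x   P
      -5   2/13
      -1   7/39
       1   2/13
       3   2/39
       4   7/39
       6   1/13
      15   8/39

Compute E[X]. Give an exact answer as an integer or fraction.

47/13

E[X] = (2/13)·(-5) + (7/39)·(-1) + (2/13)·1 + (2/39)·3 + (7/39)·4 + (1/13)·6 + (8/39)·15
     = 47/13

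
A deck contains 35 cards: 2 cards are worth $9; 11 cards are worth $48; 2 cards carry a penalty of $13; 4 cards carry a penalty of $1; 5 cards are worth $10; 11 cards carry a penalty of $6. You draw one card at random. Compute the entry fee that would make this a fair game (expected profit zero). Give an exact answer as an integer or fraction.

100/7 dollars

E[payout] = (2/35)·9 + (11/35)·48 + (2/35)·(-13) + (4/35)·(-1) + (5/35)·10 + (11/35)·(-6) = 100/7
Fair fee = E[payout] = 100/7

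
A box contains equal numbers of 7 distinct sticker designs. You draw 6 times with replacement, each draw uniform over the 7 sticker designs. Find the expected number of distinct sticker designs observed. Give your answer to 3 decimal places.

4.224

Let Xⱼ=1 if type j appears at least once. P(Xⱼ=1) = 1 − ((7−1)/7)^6 = 70993/117649.
E[#distinct] = 7·70993/117649 = 70993/16807.
≈ 4.224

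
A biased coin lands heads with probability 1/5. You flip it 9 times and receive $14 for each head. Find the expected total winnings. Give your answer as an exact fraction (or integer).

E[#heads] = 9·1/5 = 9/5 (linearity over flips).
E[winnings] = 14·9/5 = 126/5.

126/5 dollars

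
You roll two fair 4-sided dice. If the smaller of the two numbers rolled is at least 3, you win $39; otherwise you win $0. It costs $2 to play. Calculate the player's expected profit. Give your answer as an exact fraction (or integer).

31/4 dollars

E[payout] = (3/4)·0 + (1/4)·39 = 39/4
Expected profit = 39/4 − 2 = 31/4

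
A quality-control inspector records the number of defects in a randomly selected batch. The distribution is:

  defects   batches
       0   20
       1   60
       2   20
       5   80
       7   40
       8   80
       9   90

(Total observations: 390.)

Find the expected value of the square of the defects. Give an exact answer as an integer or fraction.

127/3

Total = 390, so P(defects=0) = 20/390, etc.
E[X²] = (2/39)·0 + (2/13)·1 + (2/39)·4 + (8/39)·25 + (4/39)·49 + (8/39)·64 + (3/13)·81
     = 127/3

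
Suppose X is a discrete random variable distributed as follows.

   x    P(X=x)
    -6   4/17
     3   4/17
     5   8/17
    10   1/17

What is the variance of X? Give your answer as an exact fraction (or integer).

6716/289

E[X] = (4/17)·(-6) + (4/17)·3 + (8/17)·5 + (1/17)·10 = 38/17
E[X²] = (4/17)·36 + (4/17)·9 + (8/17)·25 + (1/17)·100 = 480/17
Var(X) = 480/17 − (38/17)² = 6716/289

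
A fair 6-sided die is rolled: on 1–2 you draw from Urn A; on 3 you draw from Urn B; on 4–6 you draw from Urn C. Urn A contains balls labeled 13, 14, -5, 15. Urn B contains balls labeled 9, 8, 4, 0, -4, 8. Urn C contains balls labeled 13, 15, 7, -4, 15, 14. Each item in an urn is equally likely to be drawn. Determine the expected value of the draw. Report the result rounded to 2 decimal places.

8.78

E[X | Urn A] = (13 + 14 − 5 + 15)/4 = 37/4
E[X | Urn B] = (9 + 8 + 4 + 0 − 4 + 8)/6 = 25/6
E[X | Urn C] = (13 + 15 + 7 − 4 + 15 + 14)/6 = 10
E[X] = (1/3)·37/4 + (1/6)·25/6 + (1/2)·10 = 79/9 ≈ 8.78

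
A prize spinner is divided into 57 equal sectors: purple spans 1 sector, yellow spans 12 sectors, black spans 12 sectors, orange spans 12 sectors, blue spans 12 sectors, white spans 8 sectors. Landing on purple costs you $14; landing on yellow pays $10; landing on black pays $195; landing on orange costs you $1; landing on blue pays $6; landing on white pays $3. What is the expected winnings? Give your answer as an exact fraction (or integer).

2530/57 dollars

E[payout] = (1/57)·(-14) + (12/57)·10 + (12/57)·195 + (12/57)·(-1) + (12/57)·6 + (8/57)·3 = 2530/57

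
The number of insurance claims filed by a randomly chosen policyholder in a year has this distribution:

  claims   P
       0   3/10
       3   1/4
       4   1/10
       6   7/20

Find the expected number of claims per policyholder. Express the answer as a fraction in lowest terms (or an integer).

13/4

E[X] = (3/10)·0 + (1/4)·3 + (1/10)·4 + (7/20)·6
     = 13/4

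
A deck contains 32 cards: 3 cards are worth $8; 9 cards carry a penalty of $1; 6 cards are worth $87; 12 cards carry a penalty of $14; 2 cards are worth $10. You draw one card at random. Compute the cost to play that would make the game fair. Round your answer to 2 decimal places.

E[payout] = (3/32)·8 + (9/32)·(-1) + (6/32)·87 + (12/32)·(-14) + (2/32)·10 = 389/32
Fair fee = E[payout] = 389/32 ≈ $12.16

$12.16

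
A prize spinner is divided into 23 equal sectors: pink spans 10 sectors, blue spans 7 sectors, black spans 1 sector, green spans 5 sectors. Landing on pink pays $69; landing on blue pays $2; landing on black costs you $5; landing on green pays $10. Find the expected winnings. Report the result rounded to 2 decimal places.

$32.57

E[payout] = (10/23)·69 + (7/23)·2 + (1/23)·(-5) + (5/23)·10 = 749/23
≈ $32.57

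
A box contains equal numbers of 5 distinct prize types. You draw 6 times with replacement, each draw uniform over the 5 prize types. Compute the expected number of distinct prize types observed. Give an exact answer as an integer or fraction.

11529/3125

Let Xⱼ=1 if type j appears at least once. P(Xⱼ=1) = 1 − ((5−1)/5)^6 = 11529/15625.
E[#distinct] = 5·11529/15625 = 11529/3125.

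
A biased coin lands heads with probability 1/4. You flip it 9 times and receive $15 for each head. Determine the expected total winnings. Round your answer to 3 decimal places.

E[#heads] = 9·1/4 = 9/4 (linearity over flips).
E[winnings] = 15·9/4 = 135/4.
≈ 33.750

$33.750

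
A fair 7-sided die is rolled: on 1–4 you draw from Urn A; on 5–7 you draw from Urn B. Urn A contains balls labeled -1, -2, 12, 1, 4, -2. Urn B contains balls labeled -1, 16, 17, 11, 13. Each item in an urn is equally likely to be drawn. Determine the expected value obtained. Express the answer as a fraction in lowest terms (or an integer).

208/35

E[X | Urn A] = (-1 − 2 + 12 + 1 + 4 − 2)/6 = 2
E[X | Urn B] = (-1 + 16 + 17 + 11 + 13)/5 = 56/5
E[X] = (4/7)·2 + (3/7)·56/5 = 208/35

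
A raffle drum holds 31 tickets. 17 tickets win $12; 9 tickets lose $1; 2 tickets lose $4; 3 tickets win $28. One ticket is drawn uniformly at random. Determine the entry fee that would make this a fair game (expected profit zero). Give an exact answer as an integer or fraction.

271/31 dollars

E[payout] = (17/31)·12 + (9/31)·(-1) + (2/31)·(-4) + (3/31)·28 = 271/31
Fair fee = E[payout] = 271/31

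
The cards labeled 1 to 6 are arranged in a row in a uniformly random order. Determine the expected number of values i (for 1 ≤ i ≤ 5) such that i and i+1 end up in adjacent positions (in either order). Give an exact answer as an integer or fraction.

For each i ∈ {1,…,5}, let Xᵢ = 1 if i and i+1 are adjacent. P(Xᵢ=1) = 2·(6−1)!/6! = 2/6.
By linearity, E[ΣXᵢ] = (5)·(2/6) = 5/3.

5/3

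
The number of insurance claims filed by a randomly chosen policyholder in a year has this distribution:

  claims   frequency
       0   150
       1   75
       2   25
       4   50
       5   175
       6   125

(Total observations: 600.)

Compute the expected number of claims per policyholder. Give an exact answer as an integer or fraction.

13/4

Total = 600, so P(claims=0) = 150/600, etc.
E[X] = (1/4)·0 + (1/8)·1 + (1/24)·2 + (1/12)·4 + (7/24)·5 + (5/24)·6
     = 13/4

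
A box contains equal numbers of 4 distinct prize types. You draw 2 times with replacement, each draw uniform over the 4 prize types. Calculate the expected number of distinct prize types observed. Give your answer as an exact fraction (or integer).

7/4

Let Xⱼ=1 if type j appears at least once. P(Xⱼ=1) = 1 − ((4−1)/4)^2 = 7/16.
E[#distinct] = 4·7/16 = 7/4.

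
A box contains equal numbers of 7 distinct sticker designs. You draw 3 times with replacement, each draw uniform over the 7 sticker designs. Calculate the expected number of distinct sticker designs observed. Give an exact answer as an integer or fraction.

127/49

Let Xⱼ=1 if type j appears at least once. P(Xⱼ=1) = 1 − ((7−1)/7)^3 = 127/343.
E[#distinct] = 7·127/343 = 127/49.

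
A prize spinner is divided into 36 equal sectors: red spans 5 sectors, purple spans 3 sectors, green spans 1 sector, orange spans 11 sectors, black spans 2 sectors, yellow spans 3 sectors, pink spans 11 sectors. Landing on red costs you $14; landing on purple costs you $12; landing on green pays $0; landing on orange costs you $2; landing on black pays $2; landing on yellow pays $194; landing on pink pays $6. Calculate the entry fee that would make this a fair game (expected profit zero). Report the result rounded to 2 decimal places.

E[payout] = (5/36)·(-14) + (3/36)·(-12) + (1/36)·0 + (11/36)·(-2) + (2/36)·2 + (3/36)·194 + (11/36)·6 = 131/9
Fair fee = E[payout] = 131/9 ≈ $14.56

$14.56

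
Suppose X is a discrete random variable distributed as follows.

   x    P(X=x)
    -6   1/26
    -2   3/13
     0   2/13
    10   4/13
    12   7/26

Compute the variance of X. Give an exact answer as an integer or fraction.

E[X] = (1/26)·(-6) + (3/13)·(-2) + (2/13)·0 + (4/13)·10 + (7/26)·12 = 73/13
E[X²] = (1/26)·36 + (3/13)·4 + (2/13)·0 + (4/13)·100 + (7/26)·144 = 934/13
Var(X) = 934/13 − (73/13)² = 6813/169

6813/169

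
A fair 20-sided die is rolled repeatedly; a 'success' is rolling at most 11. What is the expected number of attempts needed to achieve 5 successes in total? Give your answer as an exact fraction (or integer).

By linearity (sum of 5 independent geometric waits), E[trials] = 5/p = 5/(11/20) = 100/11.

100/11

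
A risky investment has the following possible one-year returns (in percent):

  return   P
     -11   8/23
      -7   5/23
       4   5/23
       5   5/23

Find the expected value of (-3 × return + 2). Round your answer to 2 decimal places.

E[-3x+2] = (8/23)·35 + (5/23)·23 + (5/23)·(-10) + (5/23)·(-13)
     = 280/23 ≈ 12.17

12.17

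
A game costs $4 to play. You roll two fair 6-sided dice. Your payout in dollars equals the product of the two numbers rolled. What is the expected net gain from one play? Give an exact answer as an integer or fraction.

Distribution of the product of the two numbers rolled: 1 w.p. 1/36, 2 w.p. 1/18, 3 w.p. 1/18, 4 w.p. 1/12, 5 w.p. 1/18, 6 w.p. 1/9, …
E[payout] = (1/36)·1 + (1/18)·2 + (1/18)·3 + (1/12)·4 + (1/18)·5 + (1/9)·6 + (1/18)·8 + (1/36)·9 + (1/18)·10 + (1/9)·12 + (1/18)·15 + (1/36)·16 + (1/18)·18 + (1/18)·20 + (1/18)·24 + (1/36)·25 + (1/18)·30 + (1/36)·36 = 49/4
Expected profit = 49/4 − 4 = 33/4

33/4 dollars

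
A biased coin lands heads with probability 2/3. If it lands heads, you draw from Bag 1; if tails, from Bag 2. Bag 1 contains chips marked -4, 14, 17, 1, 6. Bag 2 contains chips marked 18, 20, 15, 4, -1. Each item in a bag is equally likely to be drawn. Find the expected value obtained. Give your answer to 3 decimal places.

E[X | Bag 1] = (-4 + 14 + 17 + 1 + 6)/5 = 34/5
E[X | Bag 2] = (18 + 20 + 15 + 4 − 1)/5 = 56/5
E[X] = (2/3)·34/5 + (1/3)·56/5 = 124/15 ≈ 8.267

8.267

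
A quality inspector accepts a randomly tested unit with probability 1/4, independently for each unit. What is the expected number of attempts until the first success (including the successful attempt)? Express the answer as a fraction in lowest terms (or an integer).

For a geometric distribution, E[trials] = 1/p = 1/(1/4) = 4.

4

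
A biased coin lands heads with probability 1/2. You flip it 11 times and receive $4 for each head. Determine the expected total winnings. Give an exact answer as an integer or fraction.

$22

E[#heads] = 11·1/2 = 11/2 (linearity over flips).
E[winnings] = 4·11/2 = 22.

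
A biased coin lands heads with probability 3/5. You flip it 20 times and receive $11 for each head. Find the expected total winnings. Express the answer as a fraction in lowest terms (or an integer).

$132

E[#heads] = 20·3/5 = 12 (linearity over flips).
E[winnings] = 11·12 = 132.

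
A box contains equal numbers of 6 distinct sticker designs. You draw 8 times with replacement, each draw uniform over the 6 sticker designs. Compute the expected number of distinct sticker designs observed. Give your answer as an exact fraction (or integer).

1288991/279936

Let Xⱼ=1 if type j appears at least once. P(Xⱼ=1) = 1 − ((6−1)/6)^8 = 1288991/1679616.
E[#distinct] = 6·1288991/1679616 = 1288991/279936.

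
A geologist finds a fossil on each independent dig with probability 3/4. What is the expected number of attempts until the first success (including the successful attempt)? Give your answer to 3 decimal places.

1.333

For a geometric distribution, E[trials] = 1/p = 1/(3/4) = 4/3.
≈ 1.333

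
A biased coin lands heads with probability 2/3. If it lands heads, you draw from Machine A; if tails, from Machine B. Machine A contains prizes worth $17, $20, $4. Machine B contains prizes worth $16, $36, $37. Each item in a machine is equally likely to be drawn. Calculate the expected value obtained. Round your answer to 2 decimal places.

$19.00

E[X | Machine A] = (17 + 20 + 4)/3 = 41/3
E[X | Machine B] = (16 + 36 + 37)/3 = 89/3
E[X] = (2/3)·41/3 + (1/3)·89/3 = 19 ≈ 19.00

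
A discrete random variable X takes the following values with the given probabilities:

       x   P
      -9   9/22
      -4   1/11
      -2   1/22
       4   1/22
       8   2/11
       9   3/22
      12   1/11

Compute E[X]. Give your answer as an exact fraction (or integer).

-2/11

E[X] = (9/22)·(-9) + (1/11)·(-4) + (1/22)·(-2) + (1/22)·4 + (2/11)·8 + (3/22)·9 + (1/11)·12
     = -2/11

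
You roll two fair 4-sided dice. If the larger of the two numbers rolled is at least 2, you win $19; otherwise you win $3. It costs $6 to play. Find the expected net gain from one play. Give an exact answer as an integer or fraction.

$12

E[payout] = (1/16)·3 + (15/16)·19 = 18
Expected profit = 18 − 6 = 12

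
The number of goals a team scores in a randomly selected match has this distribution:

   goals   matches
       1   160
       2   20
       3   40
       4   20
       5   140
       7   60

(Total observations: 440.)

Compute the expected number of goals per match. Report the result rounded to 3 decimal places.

Total = 440, so P(goals=1) = 160/440, etc.
E[X] = (4/11)·1 + (1/22)·2 + (1/11)·3 + (1/22)·4 + (7/22)·5 + (3/22)·7
     = 38/11 ≈ 3.455

3.455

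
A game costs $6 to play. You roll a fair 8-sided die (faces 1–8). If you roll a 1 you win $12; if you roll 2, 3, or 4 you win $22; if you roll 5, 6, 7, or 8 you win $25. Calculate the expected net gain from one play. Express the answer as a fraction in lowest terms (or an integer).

65/4 dollars

E[payout] = (1/8)·12 + (3/8)·22 + (1/2)·25 = 89/4
Expected profit = 89/4 − 6 = 65/4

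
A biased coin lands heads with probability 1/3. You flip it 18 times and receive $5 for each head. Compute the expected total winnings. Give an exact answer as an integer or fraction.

E[#heads] = 18·1/3 = 6 (linearity over flips).
E[winnings] = 5·6 = 30.

$30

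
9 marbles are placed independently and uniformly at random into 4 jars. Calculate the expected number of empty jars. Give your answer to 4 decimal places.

Let Xⱼ=1 if jar j is empty. P(Xⱼ=1) = ((4-1)/4)^9 = 19683/262144.
By linearity, E[#empty] = 4·19683/262144 = 19683/65536.
≈ 0.3003

0.3003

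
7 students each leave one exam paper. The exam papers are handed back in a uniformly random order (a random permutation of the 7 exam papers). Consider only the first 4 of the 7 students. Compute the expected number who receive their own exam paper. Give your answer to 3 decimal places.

Let Xᵢ = 1 if person i gets their own exam paper. For each i, P(Xᵢ=1) = 1/7.
By linearity of expectation, E[X₁+…+X_4] = 4·(1/7) = 4/7.
≈ 0.571

0.571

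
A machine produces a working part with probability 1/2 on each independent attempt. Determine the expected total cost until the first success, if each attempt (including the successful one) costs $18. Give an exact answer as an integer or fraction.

$36

E[#attempts] = 1/p = 2; E[cost] = 18·2 = 36.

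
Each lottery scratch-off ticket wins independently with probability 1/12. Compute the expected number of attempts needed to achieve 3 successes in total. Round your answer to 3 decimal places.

36.000

By linearity (sum of 3 independent geometric waits), E[trials] = 3/p = 3/(1/12) = 36.
≈ 36.000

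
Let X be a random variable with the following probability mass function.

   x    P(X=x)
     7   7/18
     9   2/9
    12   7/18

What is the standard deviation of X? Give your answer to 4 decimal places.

E[X] = 169/18, E[X²] = 1675/18
Var(X) = E[X²] − (E[X])² = 1675/18 − 28561/324 = 1589/324
SD(X) = √(1589/324) ≈ 2.2146

2.2146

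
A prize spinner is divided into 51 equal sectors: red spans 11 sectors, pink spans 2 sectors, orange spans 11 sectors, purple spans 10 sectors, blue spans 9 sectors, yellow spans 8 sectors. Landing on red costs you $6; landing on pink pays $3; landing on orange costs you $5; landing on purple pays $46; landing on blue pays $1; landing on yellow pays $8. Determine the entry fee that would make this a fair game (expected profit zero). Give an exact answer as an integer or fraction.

E[payout] = (11/51)·(-6) + (2/51)·3 + (11/51)·(-5) + (10/51)·46 + (9/51)·1 + (8/51)·8 = 418/51
Fair fee = E[payout] = 418/51

418/51 dollars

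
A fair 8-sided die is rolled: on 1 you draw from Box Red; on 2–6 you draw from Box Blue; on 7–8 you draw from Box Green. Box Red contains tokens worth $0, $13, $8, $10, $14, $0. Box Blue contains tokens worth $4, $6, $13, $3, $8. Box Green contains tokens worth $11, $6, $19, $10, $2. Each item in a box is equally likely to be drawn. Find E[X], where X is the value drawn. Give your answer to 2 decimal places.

E[X | Box Red] = (0 + 13 + 8 + 10 + 14 + 0)/6 = 15/2
E[X | Box Blue] = (4 + 6 + 13 + 3 + 8)/5 = 34/5
E[X | Box Green] = (11 + 6 + 19 + 10 + 2)/5 = 48/5
E[X] = (1/8)·15/2 + (5/8)·34/5 + (1/4)·48/5 = 607/80 ≈ 7.59

$7.59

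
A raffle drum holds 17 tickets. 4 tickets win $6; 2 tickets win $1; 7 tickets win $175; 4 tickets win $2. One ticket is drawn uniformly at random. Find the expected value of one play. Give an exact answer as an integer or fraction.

E[payout] = (4/17)·6 + (2/17)·1 + (7/17)·175 + (4/17)·2 = 1259/17

1259/17 dollars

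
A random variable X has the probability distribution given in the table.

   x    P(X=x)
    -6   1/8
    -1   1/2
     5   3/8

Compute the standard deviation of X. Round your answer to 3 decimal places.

3.740

E[X] = 5/8, E[X²] = 115/8
Var(X) = E[X²] − (E[X])² = 115/8 − 25/64 = 895/64
SD(X) = √(895/64) ≈ 3.740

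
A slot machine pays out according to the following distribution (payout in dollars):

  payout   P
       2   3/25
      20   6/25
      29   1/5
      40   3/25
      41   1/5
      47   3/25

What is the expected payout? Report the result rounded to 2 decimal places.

E[X] = (3/25)·2 + (6/25)·20 + (1/5)·29 + (3/25)·40 + (1/5)·41 + (3/25)·47
     = 737/25 ≈ 29.48

$29.48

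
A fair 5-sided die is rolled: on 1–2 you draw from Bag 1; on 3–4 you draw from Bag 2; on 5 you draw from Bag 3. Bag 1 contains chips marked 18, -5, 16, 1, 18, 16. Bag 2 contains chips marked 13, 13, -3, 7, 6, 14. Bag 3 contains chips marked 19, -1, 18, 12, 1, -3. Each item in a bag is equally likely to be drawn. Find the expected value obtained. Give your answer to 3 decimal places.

E[X | Bag 1] = (18 − 5 + 16 + 1 + 18 + 16)/6 = 32/3
E[X | Bag 2] = (13 + 13 − 3 + 7 + 6 + 14)/6 = 25/3
E[X | Bag 3] = (19 − 1 + 18 + 12 + 1 − 3)/6 = 23/3
E[X] = (2/5)·32/3 + (2/5)·25/3 + (1/5)·23/3 = 137/15 ≈ 9.133

9.133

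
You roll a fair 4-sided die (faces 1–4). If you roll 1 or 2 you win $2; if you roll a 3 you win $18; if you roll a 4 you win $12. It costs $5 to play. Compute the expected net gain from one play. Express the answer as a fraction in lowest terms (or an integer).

E[payout] = (1/2)·2 + (1/4)·12 + (1/4)·18 = 17/2
Expected profit = 17/2 − 5 = 7/2

7/2 dollars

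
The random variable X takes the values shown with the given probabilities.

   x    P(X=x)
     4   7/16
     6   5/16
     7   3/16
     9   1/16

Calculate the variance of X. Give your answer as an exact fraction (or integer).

9/4

E[X] = (7/16)·4 + (5/16)·6 + (3/16)·7 + (1/16)·9 = 11/2
E[X²] = (7/16)·16 + (5/16)·36 + (3/16)·49 + (1/16)·81 = 65/2
Var(X) = 65/2 − (11/2)² = 9/4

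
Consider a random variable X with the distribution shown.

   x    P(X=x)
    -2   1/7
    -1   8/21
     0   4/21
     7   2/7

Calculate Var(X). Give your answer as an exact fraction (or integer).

830/63

E[X] = (1/7)·(-2) + (8/21)·(-1) + (4/21)·0 + (2/7)·7 = 4/3
E[X²] = (1/7)·4 + (8/21)·1 + (4/21)·0 + (2/7)·49 = 314/21
Var(X) = 314/21 − (4/3)² = 830/63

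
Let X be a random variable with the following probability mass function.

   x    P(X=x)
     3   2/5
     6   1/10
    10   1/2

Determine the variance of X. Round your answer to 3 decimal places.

10.960

E[X] = (2/5)·3 + (1/10)·6 + (1/2)·10 = 34/5
E[X²] = (2/5)·9 + (1/10)·36 + (1/2)·100 = 286/5
Var(X) = 286/5 − (34/5)² = 274/25 ≈ 10.960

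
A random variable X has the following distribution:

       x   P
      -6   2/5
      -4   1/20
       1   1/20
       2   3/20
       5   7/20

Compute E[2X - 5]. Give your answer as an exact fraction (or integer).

-6

E[2x-5] = (2/5)·(-17) + (1/20)·(-13) + (1/20)·(-3) + (3/20)·(-1) + (7/20)·5
     = -6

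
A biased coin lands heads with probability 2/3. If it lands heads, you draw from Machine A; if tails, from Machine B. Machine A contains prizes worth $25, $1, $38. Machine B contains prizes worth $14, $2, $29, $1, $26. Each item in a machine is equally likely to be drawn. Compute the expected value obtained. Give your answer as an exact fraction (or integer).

E[X | Machine A] = (25 + 1 + 38)/3 = 64/3
E[X | Machine B] = (14 + 2 + 29 + 1 + 26)/5 = 72/5
E[X] = (2/3)·64/3 + (1/3)·72/5 = 856/45

856/45 dollars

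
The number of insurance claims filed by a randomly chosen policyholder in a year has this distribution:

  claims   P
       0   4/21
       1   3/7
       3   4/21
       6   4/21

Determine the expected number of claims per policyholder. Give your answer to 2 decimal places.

2.14

E[X] = (4/21)·0 + (3/7)·1 + (4/21)·3 + (4/21)·6
     = 15/7 ≈ 2.14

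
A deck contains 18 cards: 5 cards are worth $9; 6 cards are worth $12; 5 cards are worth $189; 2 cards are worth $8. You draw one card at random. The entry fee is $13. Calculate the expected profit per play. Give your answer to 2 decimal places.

$46.89

E[payout] = (5/18)·9 + (6/18)·12 + (5/18)·189 + (2/18)·8 = 539/9
Expected profit = 539/9 − 13 = 422/9 ≈ $46.89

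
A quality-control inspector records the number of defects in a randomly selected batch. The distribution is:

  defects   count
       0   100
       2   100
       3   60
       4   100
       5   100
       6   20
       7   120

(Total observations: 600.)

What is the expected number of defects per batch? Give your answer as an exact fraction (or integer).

Total = 600, so P(defects=0) = 100/600, etc.
E[X] = (1/6)·0 + (1/6)·2 + (1/10)·3 + (1/6)·4 + (1/6)·5 + (1/30)·6 + (1/5)·7
     = 56/15

56/15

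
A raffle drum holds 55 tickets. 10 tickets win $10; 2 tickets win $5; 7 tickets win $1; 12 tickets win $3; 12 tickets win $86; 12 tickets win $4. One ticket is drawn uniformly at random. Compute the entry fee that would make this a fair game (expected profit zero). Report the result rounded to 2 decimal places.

$22.42

E[payout] = (10/55)·10 + (2/55)·5 + (7/55)·1 + (12/55)·3 + (12/55)·86 + (12/55)·4 = 1233/55
Fair fee = E[payout] = 1233/55 ≈ $22.42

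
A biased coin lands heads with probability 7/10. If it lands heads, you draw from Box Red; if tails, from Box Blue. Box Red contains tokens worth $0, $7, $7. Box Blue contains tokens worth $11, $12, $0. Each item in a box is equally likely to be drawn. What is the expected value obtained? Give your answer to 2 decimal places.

$5.57

E[X | Box Red] = (0 + 7 + 7)/3 = 14/3
E[X | Box Blue] = (11 + 12 + 0)/3 = 23/3
E[X] = (7/10)·14/3 + (3/10)·23/3 = 167/30 ≈ 5.57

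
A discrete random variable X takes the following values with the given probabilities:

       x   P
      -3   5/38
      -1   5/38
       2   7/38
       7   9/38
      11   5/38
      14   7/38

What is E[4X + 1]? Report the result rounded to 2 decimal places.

E[4x+1] = (5/38)·(-11) + (5/38)·(-3) + (7/38)·9 + (9/38)·29 + (5/38)·45 + (7/38)·57
     = 439/19 ≈ 23.11

23.11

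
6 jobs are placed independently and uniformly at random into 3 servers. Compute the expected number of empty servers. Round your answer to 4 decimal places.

0.2634

Let Xⱼ=1 if server j is empty. P(Xⱼ=1) = ((3-1)/3)^6 = 64/729.
By linearity, E[#empty] = 3·64/729 = 64/243.
≈ 0.2634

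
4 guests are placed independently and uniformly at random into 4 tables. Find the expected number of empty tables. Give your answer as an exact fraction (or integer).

Let Xⱼ=1 if table j is empty. P(Xⱼ=1) = ((4-1)/4)^4 = 81/256.
By linearity, E[#empty] = 4·81/256 = 81/64.

81/64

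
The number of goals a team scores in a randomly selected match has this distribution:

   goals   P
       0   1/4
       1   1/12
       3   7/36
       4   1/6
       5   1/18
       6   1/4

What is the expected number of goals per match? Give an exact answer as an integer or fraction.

E[X] = (1/4)·0 + (1/12)·1 + (7/36)·3 + (1/6)·4 + (1/18)·5 + (1/4)·6
     = 28/9

28/9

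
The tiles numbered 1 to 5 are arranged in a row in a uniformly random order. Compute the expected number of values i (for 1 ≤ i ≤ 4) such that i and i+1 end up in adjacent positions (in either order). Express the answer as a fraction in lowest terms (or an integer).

8/5

For each i ∈ {1,…,4}, let Xᵢ = 1 if i and i+1 are adjacent. P(Xᵢ=1) = 2·(5−1)!/5! = 2/5.
By linearity, E[ΣXᵢ] = (4)·(2/5) = 8/5.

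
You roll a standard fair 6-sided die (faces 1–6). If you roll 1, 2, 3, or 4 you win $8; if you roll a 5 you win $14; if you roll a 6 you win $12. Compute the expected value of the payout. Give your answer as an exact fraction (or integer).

E[payout] = (2/3)·8 + (1/6)·12 + (1/6)·14 = 29/3

29/3 dollars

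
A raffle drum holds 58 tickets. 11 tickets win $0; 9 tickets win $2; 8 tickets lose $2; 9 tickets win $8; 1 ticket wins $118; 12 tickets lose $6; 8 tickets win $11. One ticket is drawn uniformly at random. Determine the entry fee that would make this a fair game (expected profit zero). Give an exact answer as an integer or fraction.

E[payout] = (11/58)·0 + (9/58)·2 + (8/58)·(-2) + (9/58)·8 + (1/58)·118 + (12/58)·(-6) + (8/58)·11 = 104/29
Fair fee = E[payout] = 104/29

104/29 dollars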